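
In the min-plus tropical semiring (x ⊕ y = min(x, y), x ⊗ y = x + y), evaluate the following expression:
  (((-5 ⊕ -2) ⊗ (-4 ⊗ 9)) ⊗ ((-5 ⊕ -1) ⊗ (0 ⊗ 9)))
(((-5 ⊕ -2) ⊗ (-4 ⊗ 9)) ⊗ ((-5 ⊕ -1) ⊗ (0 ⊗ 9))) = 4

Expand innermost to outermost. Recall ⊕ takes the minimum of its arguments and ⊗ takes their sum. Working out the expression (((-5 ⊕ -2) ⊗ (-4 ⊗ 9)) ⊗ ((-5 ⊕ -1) ⊗ (0 ⊗ 9))) gives 4.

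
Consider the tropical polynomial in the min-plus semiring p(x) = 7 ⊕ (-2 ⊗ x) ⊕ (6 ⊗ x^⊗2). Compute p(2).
p(2) = 0

A tropical monomial a ⊗ x^⊗i evaluates to a + i · x. Evaluating each term at x = 2:
  Term 0 contributes 7 + 0 · 2 = 7
  Term 1 contributes -2 + 1 · 2 = 0
  Term 2 contributes 6 + 2 · 2 = 10
p(2) = ⊕ of these = min[7, 0, 10] = 0.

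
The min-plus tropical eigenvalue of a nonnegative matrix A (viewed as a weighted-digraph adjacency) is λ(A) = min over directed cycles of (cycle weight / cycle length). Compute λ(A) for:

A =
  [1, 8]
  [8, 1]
λ(A) = 1

Enumerate directed cycles and compute their means (weight / length). Sample:
  cycle 0 → 0: weight = 1, length = 1, mean = 1/1 ≈ 1.000
  cycle 1 → 1: weight = 1, length = 1, mean = 1/1 ≈ 1.000
  cycle 0 → 1 → 0: weight = 16, length = 2, mean = 16/2 ≈ 8.000
  cycle 1 → 0 → 1: weight = 16, length = 2, mean = 16/2 ≈ 8.000
Minimum mean = 1.000, attained e.g. along the cycle 0 → 0 with weight 1 and length 1. So λ(A) = 1/1 = 1.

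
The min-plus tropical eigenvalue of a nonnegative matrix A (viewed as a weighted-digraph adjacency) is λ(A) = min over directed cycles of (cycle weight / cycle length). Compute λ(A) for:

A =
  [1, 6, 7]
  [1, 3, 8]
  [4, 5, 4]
λ(A) = 1

Enumerate directed cycles and compute their means (weight / length). Sample:
  cycle 0 → 0: weight = 1, length = 1, mean = 1/1 ≈ 1.000
  cycle 1 → 1: weight = 3, length = 1, mean = 3/1 ≈ 3.000
  cycle 2 → 2: weight = 4, length = 1, mean = 4/1 ≈ 4.000
  cycle 0 → 1 → 0: weight = 7, length = 2, mean = 7/2 ≈ 3.500
  cycle 0 → 2 → 0: weight = 11, length = 2, mean = 11/2 ≈ 5.500
  cycle 1 → 0 → 1: weight = 7, length = 2, mean = 7/2 ≈ 3.500
Minimum mean = 1.000, attained e.g. along the cycle 0 → 0 with weight 1 and length 1. So λ(A) = 1/1 = 1.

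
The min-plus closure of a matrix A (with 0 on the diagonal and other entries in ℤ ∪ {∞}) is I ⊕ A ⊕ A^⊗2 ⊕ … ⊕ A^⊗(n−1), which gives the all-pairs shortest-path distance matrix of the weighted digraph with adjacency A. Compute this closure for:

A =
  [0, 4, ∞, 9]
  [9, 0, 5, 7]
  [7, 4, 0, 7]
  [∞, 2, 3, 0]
Closure =
  [0, 4, 9, 9]
  [9, 0, 5, 7]
  [7, 4, 0, 7]
  [10, 2, 3, 0]

This is the Floyd-Warshall all-pairs shortest-path computation. For each intermediate vertex k = 0, 1, …, 3, update dist[i][j] ← min(dist[i][j], dist[i][k] + dist[k][j]). The final matrix gives, for each (i, j), the minimum total weight of any directed path from i to j (possibly empty when i = j).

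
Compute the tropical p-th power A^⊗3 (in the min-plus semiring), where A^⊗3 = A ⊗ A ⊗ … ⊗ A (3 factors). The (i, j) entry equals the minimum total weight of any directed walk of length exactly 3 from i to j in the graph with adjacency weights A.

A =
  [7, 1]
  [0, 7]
A^⊗3 =
  [8, 2]
  [1, 8]

Each entry (A^⊗3)_ij equals the minimum over all length-3 walks i = v_0 → v_1 → … → v_3 = j of Σ_t A[v_t][v_{t+1}]. For example, for (i, j) = (0, 1) we minimise over 4 possible intermediate vertex sequences; the minimum is 2, attained along the walk 0 → 1 → 0 → 1.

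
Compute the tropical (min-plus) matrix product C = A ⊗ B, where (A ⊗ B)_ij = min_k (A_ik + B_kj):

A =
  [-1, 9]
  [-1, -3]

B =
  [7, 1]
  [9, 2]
A ⊗ B =
  [6, 0]
  [6, -1]

Apply the min-plus product entry-by-entry:
  C[0][0] = min over k of (A[0][0] + B[0][0] = -1 + 7 = 6, A[0][1] + B[1][0] = 9 + 9 = 18) = 6 (attained at k = 0)
  C[0][1] = min over k of (A[0][0] + B[0][1] = -1 + 1 = 0, A[0][1] + B[1][1] = 9 + 2 = 11) = 0 (attained at k = 0)
  C[1][0] = min over k of (A[1][0] + B[0][0] = -1 + 7 = 6, A[1][1] + B[1][0] = -3 + 9 = 6) = 6 (attained at k = 0)
  C[1][1] = min over k of (A[1][0] + B[0][1] = -1 + 1 = 0, A[1][1] + B[1][1] = -3 + 2 = -1) = -1 (attained at k = 1)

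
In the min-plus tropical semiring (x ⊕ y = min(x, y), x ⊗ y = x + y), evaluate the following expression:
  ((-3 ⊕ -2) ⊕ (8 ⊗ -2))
((-3 ⊕ -2) ⊕ (8 ⊗ -2)) = -3

Expand innermost to outermost. Recall ⊕ takes the minimum of its arguments and ⊗ takes their sum. Working out the expression ((-3 ⊕ -2) ⊕ (8 ⊗ -2)) gives -3.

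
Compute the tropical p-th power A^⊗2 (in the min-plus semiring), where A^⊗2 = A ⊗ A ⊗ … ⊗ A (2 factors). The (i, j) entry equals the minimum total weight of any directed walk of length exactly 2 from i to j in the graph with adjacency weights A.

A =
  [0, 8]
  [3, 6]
A^⊗2 =
  [0, 8]
  [3, 11]

Each entry (A^⊗2)_ij equals the minimum over all length-2 walks i = v_0 → v_1 → … → v_2 = j of Σ_t A[v_t][v_{t+1}]. For example, for (i, j) = (0, 1) we minimise over 2 possible intermediate vertex sequences; the minimum is 8, attained along the walk 0 → 0 → 1.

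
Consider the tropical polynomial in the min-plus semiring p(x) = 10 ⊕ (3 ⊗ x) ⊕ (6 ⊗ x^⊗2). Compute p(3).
p(3) = 6

A tropical monomial a ⊗ x^⊗i evaluates to a + i · x. Evaluating each term at x = 3:
  Term 0 contributes 10 + 0 · 3 = 10
  Term 1 contributes 3 + 1 · 3 = 6
  Term 2 contributes 6 + 2 · 3 = 12
p(3) = ⊕ of these = min[10, 6, 12] = 6.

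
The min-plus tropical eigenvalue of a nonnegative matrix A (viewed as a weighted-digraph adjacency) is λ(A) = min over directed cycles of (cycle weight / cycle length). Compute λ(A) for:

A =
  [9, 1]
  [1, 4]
λ(A) = 1

Enumerate directed cycles and compute their means (weight / length). Sample:
  cycle 0 → 0: weight = 9, length = 1, mean = 9/1 ≈ 9.000
  cycle 1 → 1: weight = 4, length = 1, mean = 4/1 ≈ 4.000
  cycle 0 → 1 → 0: weight = 2, length = 2, mean = 2/2 ≈ 1.000
  cycle 1 → 0 → 1: weight = 2, length = 2, mean = 2/2 ≈ 1.000
Minimum mean = 1.000, attained e.g. along the cycle 0 → 1 → 0 with weight 2 and length 2. So λ(A) = 2/2 = 1.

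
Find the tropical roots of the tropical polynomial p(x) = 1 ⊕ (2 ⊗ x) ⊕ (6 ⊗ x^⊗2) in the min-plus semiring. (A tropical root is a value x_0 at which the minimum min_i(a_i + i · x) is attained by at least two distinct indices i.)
Roots: {-4, -1}

Each tropical root is a break point of the lower envelope of the lines y = a_i + i · x (there are 3 lines, with slopes 0, 1, ..., 2). Only the lines that attain the minimum somewhere contribute to roots; other lines are dominated. Here the surviving (envelope) indices are i = 2, i = 1, i = 0.
Intersections between consecutive envelope lines give the roots: for adjacent envelope indices i < j the intersection is x = (a_i − a_j) / (j − i). Reading off the sorted break points: {-4, -1}.
Verification: at each break x_0, at least two indices attain the minimum of min_i(a_i + i · x_0).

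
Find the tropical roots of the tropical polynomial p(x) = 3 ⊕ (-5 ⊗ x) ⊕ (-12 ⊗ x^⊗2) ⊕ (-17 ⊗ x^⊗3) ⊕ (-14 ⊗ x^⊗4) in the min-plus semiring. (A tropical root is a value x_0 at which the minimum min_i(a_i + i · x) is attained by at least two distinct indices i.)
Roots: {-3, 5, 7, 8}

Each tropical root is a break point of the lower envelope of the lines y = a_i + i · x (there are 5 lines, with slopes 0, 1, ..., 4). Only the lines that attain the minimum somewhere contribute to roots; other lines are dominated. Here the surviving (envelope) indices are i = 4, i = 3, i = 2, i = 1, i = 0.
Intersections between consecutive envelope lines give the roots: for adjacent envelope indices i < j the intersection is x = (a_i − a_j) / (j − i). Reading off the sorted break points: {-3, 5, 7, 8}.
Verification: at each break x_0, at least two indices attain the minimum of min_i(a_i + i · x_0).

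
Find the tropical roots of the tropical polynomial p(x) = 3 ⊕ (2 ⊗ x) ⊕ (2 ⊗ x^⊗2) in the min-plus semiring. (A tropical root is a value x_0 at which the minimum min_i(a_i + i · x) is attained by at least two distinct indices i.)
Roots: {0, 1}

Each tropical root is a break point of the lower envelope of the lines y = a_i + i · x (there are 3 lines, with slopes 0, 1, ..., 2). Only the lines that attain the minimum somewhere contribute to roots; other lines are dominated. Here the surviving (envelope) indices are i = 2, i = 1, i = 0.
Intersections between consecutive envelope lines give the roots: for adjacent envelope indices i < j the intersection is x = (a_i − a_j) / (j − i). Reading off the sorted break points: {0, 1}.
Verification: at each break x_0, at least two indices attain the minimum of min_i(a_i + i · x_0).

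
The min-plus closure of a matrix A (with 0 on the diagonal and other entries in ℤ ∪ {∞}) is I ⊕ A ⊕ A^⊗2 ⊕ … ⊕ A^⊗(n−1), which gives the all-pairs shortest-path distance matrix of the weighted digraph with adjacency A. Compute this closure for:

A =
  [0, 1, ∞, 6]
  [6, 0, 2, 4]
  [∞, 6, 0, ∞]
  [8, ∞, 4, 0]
Closure =
  [0, 1, 3, 5]
  [6, 0, 2, 4]
  [12, 6, 0, 10]
  [8, 9, 4, 0]

This is the Floyd-Warshall all-pairs shortest-path computation. For each intermediate vertex k = 0, 1, …, 3, update dist[i][j] ← min(dist[i][j], dist[i][k] + dist[k][j]). The final matrix gives, for each (i, j), the minimum total weight of any directed path from i to j (possibly empty when i = j).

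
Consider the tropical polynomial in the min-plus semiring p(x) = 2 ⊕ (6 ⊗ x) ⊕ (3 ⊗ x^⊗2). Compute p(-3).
p(-3) = -3

A tropical monomial a ⊗ x^⊗i evaluates to a + i · x. Evaluating each term at x = -3:
  Term 0 contributes 2 + 0 · -3 = 2
  Term 1 contributes 6 + 1 · -3 = 3
  Term 2 contributes 3 + 2 · -3 = -3
p(-3) = ⊕ of these = min[2, 3, -3] = -3.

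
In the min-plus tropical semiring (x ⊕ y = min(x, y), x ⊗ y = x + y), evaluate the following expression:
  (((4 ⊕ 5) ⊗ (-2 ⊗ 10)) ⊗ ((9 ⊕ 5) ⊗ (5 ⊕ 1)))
(((4 ⊕ 5) ⊗ (-2 ⊗ 10)) ⊗ ((9 ⊕ 5) ⊗ (5 ⊕ 1))) = 18

Expand innermost to outermost. Recall ⊕ takes the minimum of its arguments and ⊗ takes their sum. Working out the expression (((4 ⊕ 5) ⊗ (-2 ⊗ 10)) ⊗ ((9 ⊕ 5) ⊗ (5 ⊕ 1))) gives 18.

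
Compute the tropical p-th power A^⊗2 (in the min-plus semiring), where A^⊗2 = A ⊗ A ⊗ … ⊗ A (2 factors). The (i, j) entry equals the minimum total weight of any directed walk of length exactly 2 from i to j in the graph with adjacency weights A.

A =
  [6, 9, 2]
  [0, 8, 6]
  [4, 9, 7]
A^⊗2 =
  [6, 11, 8]
  [6, 9, 2]
  [9, 13, 6]

Each entry (A^⊗2)_ij equals the minimum over all length-2 walks i = v_0 → v_1 → … → v_2 = j of Σ_t A[v_t][v_{t+1}]. For example, for (i, j) = (0, 2) we minimise over 3 possible intermediate vertex sequences; the minimum is 8, attained along the walk 0 → 0 → 2.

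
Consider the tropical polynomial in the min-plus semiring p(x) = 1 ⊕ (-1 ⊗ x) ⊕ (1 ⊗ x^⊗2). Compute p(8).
p(8) = 1

A tropical monomial a ⊗ x^⊗i evaluates to a + i · x. Evaluating each term at x = 8:
  Term 0 contributes 1 + 0 · 8 = 1
  Term 1 contributes -1 + 1 · 8 = 7
  Term 2 contributes 1 + 2 · 8 = 17
p(8) = ⊕ of these = min[1, 7, 17] = 1.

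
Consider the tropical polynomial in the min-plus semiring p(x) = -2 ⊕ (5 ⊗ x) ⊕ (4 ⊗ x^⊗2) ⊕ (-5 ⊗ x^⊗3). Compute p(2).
p(2) = -2

A tropical monomial a ⊗ x^⊗i evaluates to a + i · x. Evaluating each term at x = 2:
  Term 0 contributes -2 + 0 · 2 = -2
  Term 1 contributes 5 + 1 · 2 = 7
  Term 2 contributes 4 + 2 · 2 = 8
  Term 3 contributes -5 + 3 · 2 = 1
p(2) = ⊕ of these = min[-2, 7, 8, 1] = -2.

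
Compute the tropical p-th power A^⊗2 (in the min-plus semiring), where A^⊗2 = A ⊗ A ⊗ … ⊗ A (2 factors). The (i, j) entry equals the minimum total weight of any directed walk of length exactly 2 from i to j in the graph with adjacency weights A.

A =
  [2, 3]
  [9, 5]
A^⊗2 =
  [4, 5]
  [11, 10]

Each entry (A^⊗2)_ij equals the minimum over all length-2 walks i = v_0 → v_1 → … → v_2 = j of Σ_t A[v_t][v_{t+1}]. For example, for (i, j) = (0, 1) we minimise over 2 possible intermediate vertex sequences; the minimum is 5, attained along the walk 0 → 0 → 1.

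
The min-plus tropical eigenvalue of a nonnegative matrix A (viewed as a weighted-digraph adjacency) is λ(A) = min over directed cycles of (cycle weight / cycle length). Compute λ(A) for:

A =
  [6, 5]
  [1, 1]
λ(A) = 1

Enumerate directed cycles and compute their means (weight / length). Sample:
  cycle 0 → 0: weight = 6, length = 1, mean = 6/1 ≈ 6.000
  cycle 1 → 1: weight = 1, length = 1, mean = 1/1 ≈ 1.000
  cycle 0 → 1 → 0: weight = 6, length = 2, mean = 6/2 ≈ 3.000
  cycle 1 → 0 → 1: weight = 6, length = 2, mean = 6/2 ≈ 3.000
Minimum mean = 1.000, attained e.g. along the cycle 1 → 1 with weight 1 and length 1. So λ(A) = 1/1 = 1.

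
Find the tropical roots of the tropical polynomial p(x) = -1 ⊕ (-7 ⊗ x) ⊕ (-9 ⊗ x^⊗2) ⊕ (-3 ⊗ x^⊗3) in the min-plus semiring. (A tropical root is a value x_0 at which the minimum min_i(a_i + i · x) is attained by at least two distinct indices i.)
Roots: {-6, 2, 6}

Each tropical root is a break point of the lower envelope of the lines y = a_i + i · x (there are 4 lines, with slopes 0, 1, ..., 3). Only the lines that attain the minimum somewhere contribute to roots; other lines are dominated. Here the surviving (envelope) indices are i = 3, i = 2, i = 1, i = 0.
Intersections between consecutive envelope lines give the roots: for adjacent envelope indices i < j the intersection is x = (a_i − a_j) / (j − i). Reading off the sorted break points: {-6, 2, 6}.
Verification: at each break x_0, at least two indices attain the minimum of min_i(a_i + i · x_0).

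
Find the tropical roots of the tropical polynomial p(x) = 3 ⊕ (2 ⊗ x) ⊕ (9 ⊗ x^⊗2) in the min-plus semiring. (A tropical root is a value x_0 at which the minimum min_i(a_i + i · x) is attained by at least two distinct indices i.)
Roots: {-7, 1}

Each tropical root is a break point of the lower envelope of the lines y = a_i + i · x (there are 3 lines, with slopes 0, 1, ..., 2). Only the lines that attain the minimum somewhere contribute to roots; other lines are dominated. Here the surviving (envelope) indices are i = 2, i = 1, i = 0.
Intersections between consecutive envelope lines give the roots: for adjacent envelope indices i < j the intersection is x = (a_i − a_j) / (j − i). Reading off the sorted break points: {-7, 1}.
Verification: at each break x_0, at least two indices attain the minimum of min_i(a_i + i · x_0).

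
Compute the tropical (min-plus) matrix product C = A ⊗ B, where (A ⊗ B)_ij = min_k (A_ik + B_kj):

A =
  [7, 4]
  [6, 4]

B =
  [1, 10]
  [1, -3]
A ⊗ B =
  [5, 1]
  [5, 1]

Apply the min-plus product entry-by-entry:
  C[0][0] = min over k of (A[0][0] + B[0][0] = 7 + 1 = 8, A[0][1] + B[1][0] = 4 + 1 = 5) = 5 (attained at k = 1)
  C[0][1] = min over k of (A[0][0] + B[0][1] = 7 + 10 = 17, A[0][1] + B[1][1] = 4 + -3 = 1) = 1 (attained at k = 1)
  C[1][0] = min over k of (A[1][0] + B[0][0] = 6 + 1 = 7, A[1][1] + B[1][0] = 4 + 1 = 5) = 5 (attained at k = 1)
  C[1][1] = min over k of (A[1][0] + B[0][1] = 6 + 10 = 16, A[1][1] + B[1][1] = 4 + -3 = 1) = 1 (attained at k = 1)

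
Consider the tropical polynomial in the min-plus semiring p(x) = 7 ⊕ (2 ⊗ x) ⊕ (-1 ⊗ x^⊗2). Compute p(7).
p(7) = 7

A tropical monomial a ⊗ x^⊗i evaluates to a + i · x. Evaluating each term at x = 7:
  Term 0 contributes 7 + 0 · 7 = 7
  Term 1 contributes 2 + 1 · 7 = 9
  Term 2 contributes -1 + 2 · 7 = 13
p(7) = ⊕ of these = min[7, 9, 13] = 7.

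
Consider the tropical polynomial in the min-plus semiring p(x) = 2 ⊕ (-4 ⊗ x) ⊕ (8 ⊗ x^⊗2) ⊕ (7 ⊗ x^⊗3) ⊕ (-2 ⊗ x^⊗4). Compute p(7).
p(7) = 2

A tropical monomial a ⊗ x^⊗i evaluates to a + i · x. Evaluating each term at x = 7:
  Term 0 contributes 2 + 0 · 7 = 2
  Term 1 contributes -4 + 1 · 7 = 3
  Term 2 contributes 8 + 2 · 7 = 22
  Term 3 contributes 7 + 3 · 7 = 28
  Term 4 contributes -2 + 4 · 7 = 26
p(7) = ⊕ of these = min[2, 3, 22, 28, 26] = 2.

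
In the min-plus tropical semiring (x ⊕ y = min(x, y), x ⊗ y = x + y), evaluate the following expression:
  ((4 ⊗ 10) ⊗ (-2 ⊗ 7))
((4 ⊗ 10) ⊗ (-2 ⊗ 7)) = 19

Expand innermost to outermost. Recall ⊕ takes the minimum of its arguments and ⊗ takes their sum. Working out the expression ((4 ⊗ 10) ⊗ (-2 ⊗ 7)) gives 19.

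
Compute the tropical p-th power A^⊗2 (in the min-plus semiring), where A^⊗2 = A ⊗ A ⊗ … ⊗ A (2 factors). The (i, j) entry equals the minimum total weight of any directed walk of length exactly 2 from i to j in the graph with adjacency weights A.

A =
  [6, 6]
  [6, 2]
A^⊗2 =
  [12, 8]
  [8, 4]

Each entry (A^⊗2)_ij equals the minimum over all length-2 walks i = v_0 → v_1 → … → v_2 = j of Σ_t A[v_t][v_{t+1}]. For example, for (i, j) = (0, 1) we minimise over 2 possible intermediate vertex sequences; the minimum is 8, attained along the walk 0 → 1 → 1.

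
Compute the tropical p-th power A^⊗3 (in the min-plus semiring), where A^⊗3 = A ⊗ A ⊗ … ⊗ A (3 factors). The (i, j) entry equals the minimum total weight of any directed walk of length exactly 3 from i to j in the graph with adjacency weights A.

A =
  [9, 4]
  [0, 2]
A^⊗3 =
  [6, 8]
  [4, 6]

Each entry (A^⊗3)_ij equals the minimum over all length-3 walks i = v_0 → v_1 → … → v_3 = j of Σ_t A[v_t][v_{t+1}]. For example, for (i, j) = (0, 1) we minimise over 4 possible intermediate vertex sequences; the minimum is 8, attained along the walk 0 → 1 → 0 → 1.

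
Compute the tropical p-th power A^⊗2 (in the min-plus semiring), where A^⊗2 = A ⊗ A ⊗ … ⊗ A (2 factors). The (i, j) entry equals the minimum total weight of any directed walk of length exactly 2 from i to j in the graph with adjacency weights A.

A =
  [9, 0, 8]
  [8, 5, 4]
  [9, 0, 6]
A^⊗2 =
  [8, 5, 4]
  [13, 4, 9]
  [8, 5, 4]

Each entry (A^⊗2)_ij equals the minimum over all length-2 walks i = v_0 → v_1 → … → v_2 = j of Σ_t A[v_t][v_{t+1}]. For example, for (i, j) = (0, 2) we minimise over 3 possible intermediate vertex sequences; the minimum is 4, attained along the walk 0 → 1 → 2.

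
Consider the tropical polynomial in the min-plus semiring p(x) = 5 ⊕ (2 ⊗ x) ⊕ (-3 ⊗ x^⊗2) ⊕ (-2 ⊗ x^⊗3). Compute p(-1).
p(-1) = -5

A tropical monomial a ⊗ x^⊗i evaluates to a + i · x. Evaluating each term at x = -1:
  Term 0 contributes 5 + 0 · -1 = 5
  Term 1 contributes 2 + 1 · -1 = 1
  Term 2 contributes -3 + 2 · -1 = -5
  Term 3 contributes -2 + 3 · -1 = -5
p(-1) = ⊕ of these = min[5, 1, -5, -5] = -5.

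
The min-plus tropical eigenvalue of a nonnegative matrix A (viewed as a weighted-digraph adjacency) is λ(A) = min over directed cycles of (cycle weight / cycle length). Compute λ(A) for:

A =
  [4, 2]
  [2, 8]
λ(A) = 2

Enumerate directed cycles and compute their means (weight / length). Sample:
  cycle 0 → 0: weight = 4, length = 1, mean = 4/1 ≈ 4.000
  cycle 1 → 1: weight = 8, length = 1, mean = 8/1 ≈ 8.000
  cycle 0 → 1 → 0: weight = 4, length = 2, mean = 4/2 ≈ 2.000
  cycle 1 → 0 → 1: weight = 4, length = 2, mean = 4/2 ≈ 2.000
Minimum mean = 2.000, attained e.g. along the cycle 0 → 1 → 0 with weight 4 and length 2. So λ(A) = 4/2 = 2.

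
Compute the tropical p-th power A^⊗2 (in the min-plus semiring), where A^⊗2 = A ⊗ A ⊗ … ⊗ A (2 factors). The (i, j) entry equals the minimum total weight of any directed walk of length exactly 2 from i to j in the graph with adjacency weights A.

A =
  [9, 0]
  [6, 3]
A^⊗2 =
  [6, 3]
  [9, 6]

Each entry (A^⊗2)_ij equals the minimum over all length-2 walks i = v_0 → v_1 → … → v_2 = j of Σ_t A[v_t][v_{t+1}]. For example, for (i, j) = (0, 1) we minimise over 2 possible intermediate vertex sequences; the minimum is 3, attained along the walk 0 → 1 → 1.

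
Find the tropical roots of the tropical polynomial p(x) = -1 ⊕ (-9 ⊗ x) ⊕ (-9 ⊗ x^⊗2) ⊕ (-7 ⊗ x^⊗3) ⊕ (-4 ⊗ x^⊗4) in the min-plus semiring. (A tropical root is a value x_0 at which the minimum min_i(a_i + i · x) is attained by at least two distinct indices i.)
Roots: {-3, -2, 0, 8}

Each tropical root is a break point of the lower envelope of the lines y = a_i + i · x (there are 5 lines, with slopes 0, 1, ..., 4). Only the lines that attain the minimum somewhere contribute to roots; other lines are dominated. Here the surviving (envelope) indices are i = 4, i = 3, i = 2, i = 1, i = 0.
Intersections between consecutive envelope lines give the roots: for adjacent envelope indices i < j the intersection is x = (a_i − a_j) / (j − i). Reading off the sorted break points: {-3, -2, 0, 8}.
Verification: at each break x_0, at least two indices attain the minimum of min_i(a_i + i · x_0).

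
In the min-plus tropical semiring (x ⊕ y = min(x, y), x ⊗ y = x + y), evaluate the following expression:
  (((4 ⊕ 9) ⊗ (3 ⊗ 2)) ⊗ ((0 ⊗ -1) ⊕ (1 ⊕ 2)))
(((4 ⊕ 9) ⊗ (3 ⊗ 2)) ⊗ ((0 ⊗ -1) ⊕ (1 ⊕ 2))) = 8

Expand innermost to outermost. Recall ⊕ takes the minimum of its arguments and ⊗ takes their sum. Working out the expression (((4 ⊕ 9) ⊗ (3 ⊗ 2)) ⊗ ((0 ⊗ -1) ⊕ (1 ⊕ 2))) gives 8.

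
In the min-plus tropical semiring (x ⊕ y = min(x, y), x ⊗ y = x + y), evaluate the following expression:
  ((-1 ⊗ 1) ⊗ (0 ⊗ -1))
((-1 ⊗ 1) ⊗ (0 ⊗ -1)) = -1

Expand innermost to outermost. Recall ⊕ takes the minimum of its arguments and ⊗ takes their sum. Working out the expression ((-1 ⊗ 1) ⊗ (0 ⊗ -1)) gives -1.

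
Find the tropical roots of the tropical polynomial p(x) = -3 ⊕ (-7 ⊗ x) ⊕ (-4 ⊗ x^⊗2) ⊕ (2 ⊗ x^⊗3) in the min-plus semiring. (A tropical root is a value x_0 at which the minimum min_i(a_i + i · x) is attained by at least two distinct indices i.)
Roots: {-6, -3, 4}

Each tropical root is a break point of the lower envelope of the lines y = a_i + i · x (there are 4 lines, with slopes 0, 1, ..., 3). Only the lines that attain the minimum somewhere contribute to roots; other lines are dominated. Here the surviving (envelope) indices are i = 3, i = 2, i = 1, i = 0.
Intersections between consecutive envelope lines give the roots: for adjacent envelope indices i < j the intersection is x = (a_i − a_j) / (j − i). Reading off the sorted break points: {-6, -3, 4}.
Verification: at each break x_0, at least two indices attain the minimum of min_i(a_i + i · x_0).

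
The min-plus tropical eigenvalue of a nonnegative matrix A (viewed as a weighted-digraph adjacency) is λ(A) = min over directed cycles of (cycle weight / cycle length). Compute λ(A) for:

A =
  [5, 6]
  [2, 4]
λ(A) = 4

Enumerate directed cycles and compute their means (weight / length). Sample:
  cycle 0 → 0: weight = 5, length = 1, mean = 5/1 ≈ 5.000
  cycle 1 → 1: weight = 4, length = 1, mean = 4/1 ≈ 4.000
  cycle 0 → 1 → 0: weight = 8, length = 2, mean = 8/2 ≈ 4.000
  cycle 1 → 0 → 1: weight = 8, length = 2, mean = 8/2 ≈ 4.000
Minimum mean = 4.000, attained e.g. along the cycle 1 → 1 with weight 4 and length 1. So λ(A) = 4/1 = 4.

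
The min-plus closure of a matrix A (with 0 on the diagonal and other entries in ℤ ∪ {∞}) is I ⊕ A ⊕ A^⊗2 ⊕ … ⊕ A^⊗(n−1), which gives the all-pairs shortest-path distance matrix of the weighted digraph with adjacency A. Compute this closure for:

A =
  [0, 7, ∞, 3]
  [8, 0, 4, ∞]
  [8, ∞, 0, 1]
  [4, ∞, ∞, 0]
Closure =
  [0, 7, 11, 3]
  [8, 0, 4, 5]
  [5, 12, 0, 1]
  [4, 11, 15, 0]

This is the Floyd-Warshall all-pairs shortest-path computation. For each intermediate vertex k = 0, 1, …, 3, update dist[i][j] ← min(dist[i][j], dist[i][k] + dist[k][j]). The final matrix gives, for each (i, j), the minimum total weight of any directed path from i to j (possibly empty when i = j).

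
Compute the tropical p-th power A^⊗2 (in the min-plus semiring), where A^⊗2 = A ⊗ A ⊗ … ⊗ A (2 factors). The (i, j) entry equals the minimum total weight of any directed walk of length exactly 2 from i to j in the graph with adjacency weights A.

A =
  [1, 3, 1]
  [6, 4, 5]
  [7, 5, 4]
A^⊗2 =
  [2, 4, 2]
  [7, 8, 7]
  [8, 9, 8]

Each entry (A^⊗2)_ij equals the minimum over all length-2 walks i = v_0 → v_1 → … → v_2 = j of Σ_t A[v_t][v_{t+1}]. For example, for (i, j) = (0, 2) we minimise over 3 possible intermediate vertex sequences; the minimum is 2, attained along the walk 0 → 0 → 2.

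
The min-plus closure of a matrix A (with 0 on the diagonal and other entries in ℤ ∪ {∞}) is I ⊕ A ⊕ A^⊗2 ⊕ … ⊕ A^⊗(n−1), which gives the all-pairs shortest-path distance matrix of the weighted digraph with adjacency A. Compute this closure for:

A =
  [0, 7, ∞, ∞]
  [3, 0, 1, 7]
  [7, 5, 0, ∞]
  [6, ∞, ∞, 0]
Closure =
  [0, 7, 8, 14]
  [3, 0, 1, 7]
  [7, 5, 0, 12]
  [6, 13, 14, 0]

This is the Floyd-Warshall all-pairs shortest-path computation. For each intermediate vertex k = 0, 1, …, 3, update dist[i][j] ← min(dist[i][j], dist[i][k] + dist[k][j]). The final matrix gives, for each (i, j), the minimum total weight of any directed path from i to j (possibly empty when i = j).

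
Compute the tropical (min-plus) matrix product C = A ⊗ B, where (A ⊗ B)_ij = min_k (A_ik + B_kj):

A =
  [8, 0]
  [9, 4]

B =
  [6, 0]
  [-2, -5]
A ⊗ B =
  [-2, -5]
  [2, -1]

Apply the min-plus product entry-by-entry:
  C[0][0] = min over k of (A[0][0] + B[0][0] = 8 + 6 = 14, A[0][1] + B[1][0] = 0 + -2 = -2) = -2 (attained at k = 1)
  C[0][1] = min over k of (A[0][0] + B[0][1] = 8 + 0 = 8, A[0][1] + B[1][1] = 0 + -5 = -5) = -5 (attained at k = 1)
  C[1][0] = min over k of (A[1][0] + B[0][0] = 9 + 6 = 15, A[1][1] + B[1][0] = 4 + -2 = 2) = 2 (attained at k = 1)
  C[1][1] = min over k of (A[1][0] + B[0][1] = 9 + 0 = 9, A[1][1] + B[1][1] = 4 + -5 = -1) = -1 (attained at k = 1)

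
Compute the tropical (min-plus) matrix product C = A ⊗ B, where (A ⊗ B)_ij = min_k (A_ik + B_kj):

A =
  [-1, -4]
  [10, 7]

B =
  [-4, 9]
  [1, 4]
A ⊗ B =
  [-5, 0]
  [6, 11]

Apply the min-plus product entry-by-entry:
  C[0][0] = min over k of (A[0][0] + B[0][0] = -1 + -4 = -5, A[0][1] + B[1][0] = -4 + 1 = -3) = -5 (attained at k = 0)
  C[0][1] = min over k of (A[0][0] + B[0][1] = -1 + 9 = 8, A[0][1] + B[1][1] = -4 + 4 = 0) = 0 (attained at k = 1)
  C[1][0] = min over k of (A[1][0] + B[0][0] = 10 + -4 = 6, A[1][1] + B[1][0] = 7 + 1 = 8) = 6 (attained at k = 0)
  C[1][1] = min over k of (A[1][0] + B[0][1] = 10 + 9 = 19, A[1][1] + B[1][1] = 7 + 4 = 11) = 11 (attained at k = 1)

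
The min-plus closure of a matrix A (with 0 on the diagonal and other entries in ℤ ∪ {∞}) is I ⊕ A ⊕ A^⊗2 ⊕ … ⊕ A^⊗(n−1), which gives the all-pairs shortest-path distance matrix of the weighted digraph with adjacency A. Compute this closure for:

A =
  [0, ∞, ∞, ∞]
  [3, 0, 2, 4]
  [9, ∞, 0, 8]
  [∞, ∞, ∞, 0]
Closure =
  [0, ∞, ∞, ∞]
  [3, 0, 2, 4]
  [9, ∞, 0, 8]
  [∞, ∞, ∞, 0]

This is the Floyd-Warshall all-pairs shortest-path computation. For each intermediate vertex k = 0, 1, …, 3, update dist[i][j] ← min(dist[i][j], dist[i][k] + dist[k][j]). The final matrix gives, for each (i, j), the minimum total weight of any directed path from i to j (possibly empty when i = j).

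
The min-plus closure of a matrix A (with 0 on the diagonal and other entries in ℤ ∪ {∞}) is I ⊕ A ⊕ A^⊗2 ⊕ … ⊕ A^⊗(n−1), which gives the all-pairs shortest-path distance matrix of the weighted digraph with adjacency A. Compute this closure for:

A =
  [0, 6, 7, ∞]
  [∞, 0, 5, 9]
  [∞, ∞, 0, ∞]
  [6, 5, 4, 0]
Closure =
  [0, 6, 7, 15]
  [15, 0, 5, 9]
  [∞, ∞, 0, ∞]
  [6, 5, 4, 0]

This is the Floyd-Warshall all-pairs shortest-path computation. For each intermediate vertex k = 0, 1, …, 3, update dist[i][j] ← min(dist[i][j], dist[i][k] + dist[k][j]). The final matrix gives, for each (i, j), the minimum total weight of any directed path from i to j (possibly empty when i = j).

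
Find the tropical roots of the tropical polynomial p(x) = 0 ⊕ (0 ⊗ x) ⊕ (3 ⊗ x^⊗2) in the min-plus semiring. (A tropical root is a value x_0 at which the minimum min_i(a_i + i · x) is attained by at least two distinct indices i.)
Roots: {-3, 0}

Each tropical root is a break point of the lower envelope of the lines y = a_i + i · x (there are 3 lines, with slopes 0, 1, ..., 2). Only the lines that attain the minimum somewhere contribute to roots; other lines are dominated. Here the surviving (envelope) indices are i = 2, i = 1, i = 0.
Intersections between consecutive envelope lines give the roots: for adjacent envelope indices i < j the intersection is x = (a_i − a_j) / (j − i). Reading off the sorted break points: {-3, 0}.
Verification: at each break x_0, at least two indices attain the minimum of min_i(a_i + i · x_0).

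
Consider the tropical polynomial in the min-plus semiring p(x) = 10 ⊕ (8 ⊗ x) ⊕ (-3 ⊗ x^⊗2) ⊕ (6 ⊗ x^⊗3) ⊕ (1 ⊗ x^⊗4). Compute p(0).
p(0) = -3

A tropical monomial a ⊗ x^⊗i evaluates to a + i · x. Evaluating each term at x = 0:
  Term 0 contributes 10 + 0 · 0 = 10
  Term 1 contributes 8 + 1 · 0 = 8
  Term 2 contributes -3 + 2 · 0 = -3
  Term 3 contributes 6 + 3 · 0 = 6
  Term 4 contributes 1 + 4 · 0 = 1
p(0) = ⊕ of these = min[10, 8, -3, 6, 1] = -3.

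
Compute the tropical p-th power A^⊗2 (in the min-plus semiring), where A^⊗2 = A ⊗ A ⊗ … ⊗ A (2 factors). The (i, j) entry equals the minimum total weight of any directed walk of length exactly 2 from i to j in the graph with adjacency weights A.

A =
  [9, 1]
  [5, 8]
A^⊗2 =
  [6, 9]
  [13, 6]

Each entry (A^⊗2)_ij equals the minimum over all length-2 walks i = v_0 → v_1 → … → v_2 = j of Σ_t A[v_t][v_{t+1}]. For example, for (i, j) = (0, 1) we minimise over 2 possible intermediate vertex sequences; the minimum is 9, attained along the walk 0 → 1 → 1.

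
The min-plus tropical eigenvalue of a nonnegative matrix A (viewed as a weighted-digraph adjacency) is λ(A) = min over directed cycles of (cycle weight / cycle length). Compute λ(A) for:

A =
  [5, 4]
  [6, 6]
λ(A) = 5

Enumerate directed cycles and compute their means (weight / length). Sample:
  cycle 0 → 0: weight = 5, length = 1, mean = 5/1 ≈ 5.000
  cycle 1 → 1: weight = 6, length = 1, mean = 6/1 ≈ 6.000
  cycle 0 → 1 → 0: weight = 10, length = 2, mean = 10/2 ≈ 5.000
  cycle 1 → 0 → 1: weight = 10, length = 2, mean = 10/2 ≈ 5.000
Minimum mean = 5.000, attained e.g. along the cycle 0 → 0 with weight 5 and length 1. So λ(A) = 5/1 = 5.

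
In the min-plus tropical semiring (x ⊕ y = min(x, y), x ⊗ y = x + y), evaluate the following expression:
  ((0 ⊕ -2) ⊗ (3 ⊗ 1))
((0 ⊕ -2) ⊗ (3 ⊗ 1)) = 2

Expand innermost to outermost. Recall ⊕ takes the minimum of its arguments and ⊗ takes their sum. Working out the expression ((0 ⊕ -2) ⊗ (3 ⊗ 1)) gives 2.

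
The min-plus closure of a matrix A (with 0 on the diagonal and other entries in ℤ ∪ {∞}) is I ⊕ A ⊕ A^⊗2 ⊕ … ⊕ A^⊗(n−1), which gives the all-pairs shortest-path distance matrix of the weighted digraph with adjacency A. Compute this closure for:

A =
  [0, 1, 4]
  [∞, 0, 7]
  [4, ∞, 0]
Closure =
  [0, 1, 4]
  [11, 0, 7]
  [4, 5, 0]

This is the Floyd-Warshall all-pairs shortest-path computation. For each intermediate vertex k = 0, 1, …, 2, update dist[i][j] ← min(dist[i][j], dist[i][k] + dist[k][j]). The final matrix gives, for each (i, j), the minimum total weight of any directed path from i to j (possibly empty when i = j).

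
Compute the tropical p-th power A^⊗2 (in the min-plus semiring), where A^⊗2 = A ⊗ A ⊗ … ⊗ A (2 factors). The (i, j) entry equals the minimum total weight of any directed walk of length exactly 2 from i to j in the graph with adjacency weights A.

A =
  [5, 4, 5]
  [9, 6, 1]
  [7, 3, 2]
A^⊗2 =
  [10, 8, 5]
  [8, 4, 3]
  [9, 5, 4]

Each entry (A^⊗2)_ij equals the minimum over all length-2 walks i = v_0 → v_1 → … → v_2 = j of Σ_t A[v_t][v_{t+1}]. For example, for (i, j) = (0, 2) we minimise over 3 possible intermediate vertex sequences; the minimum is 5, attained along the walk 0 → 1 → 2.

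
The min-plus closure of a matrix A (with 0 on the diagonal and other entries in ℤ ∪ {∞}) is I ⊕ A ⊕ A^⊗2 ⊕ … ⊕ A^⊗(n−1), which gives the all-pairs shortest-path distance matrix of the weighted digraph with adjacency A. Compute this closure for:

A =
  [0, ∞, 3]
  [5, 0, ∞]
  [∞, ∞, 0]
Closure =
  [0, ∞, 3]
  [5, 0, 8]
  [∞, ∞, 0]

This is the Floyd-Warshall all-pairs shortest-path computation. For each intermediate vertex k = 0, 1, …, 2, update dist[i][j] ← min(dist[i][j], dist[i][k] + dist[k][j]). The final matrix gives, for each (i, j), the minimum total weight of any directed path from i to j (possibly empty when i = j).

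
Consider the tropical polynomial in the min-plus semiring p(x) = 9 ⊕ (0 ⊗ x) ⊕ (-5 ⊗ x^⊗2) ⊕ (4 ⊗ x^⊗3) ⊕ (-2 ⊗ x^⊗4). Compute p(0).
p(0) = -5

A tropical monomial a ⊗ x^⊗i evaluates to a + i · x. Evaluating each term at x = 0:
  Term 0 contributes 9 + 0 · 0 = 9
  Term 1 contributes 0 + 1 · 0 = 0
  Term 2 contributes -5 + 2 · 0 = -5
  Term 3 contributes 4 + 3 · 0 = 4
  Term 4 contributes -2 + 4 · 0 = -2
p(0) = ⊕ of these = min[9, 0, -5, 4, -2] = -5.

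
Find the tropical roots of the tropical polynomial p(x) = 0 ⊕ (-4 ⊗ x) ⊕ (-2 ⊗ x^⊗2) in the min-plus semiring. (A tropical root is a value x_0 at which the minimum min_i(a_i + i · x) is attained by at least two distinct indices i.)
Roots: {-2, 4}

Each tropical root is a break point of the lower envelope of the lines y = a_i + i · x (there are 3 lines, with slopes 0, 1, ..., 2). Only the lines that attain the minimum somewhere contribute to roots; other lines are dominated. Here the surviving (envelope) indices are i = 2, i = 1, i = 0.
Intersections between consecutive envelope lines give the roots: for adjacent envelope indices i < j the intersection is x = (a_i − a_j) / (j − i). Reading off the sorted break points: {-2, 4}.
Verification: at each break x_0, at least two indices attain the minimum of min_i(a_i + i · x_0).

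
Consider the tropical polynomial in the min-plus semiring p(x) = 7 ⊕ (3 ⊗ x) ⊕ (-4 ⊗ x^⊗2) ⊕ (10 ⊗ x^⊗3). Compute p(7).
p(7) = 7

A tropical monomial a ⊗ x^⊗i evaluates to a + i · x. Evaluating each term at x = 7:
  Term 0 contributes 7 + 0 · 7 = 7
  Term 1 contributes 3 + 1 · 7 = 10
  Term 2 contributes -4 + 2 · 7 = 10
  Term 3 contributes 10 + 3 · 7 = 31
p(7) = ⊕ of these = min[7, 10, 10, 31] = 7.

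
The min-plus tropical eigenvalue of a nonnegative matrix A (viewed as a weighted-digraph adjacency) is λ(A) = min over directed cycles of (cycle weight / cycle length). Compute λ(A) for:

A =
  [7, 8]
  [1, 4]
λ(A) = 4

Enumerate directed cycles and compute their means (weight / length). Sample:
  cycle 0 → 0: weight = 7, length = 1, mean = 7/1 ≈ 7.000
  cycle 1 → 1: weight = 4, length = 1, mean = 4/1 ≈ 4.000
  cycle 0 → 1 → 0: weight = 9, length = 2, mean = 9/2 ≈ 4.500
  cycle 1 → 0 → 1: weight = 9, length = 2, mean = 9/2 ≈ 4.500
Minimum mean = 4.000, attained e.g. along the cycle 1 → 1 with weight 4 and length 1. So λ(A) = 4/1 = 4.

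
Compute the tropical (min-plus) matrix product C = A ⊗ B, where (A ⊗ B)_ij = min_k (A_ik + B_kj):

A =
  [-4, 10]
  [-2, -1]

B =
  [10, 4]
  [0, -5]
A ⊗ B =
  [6, 0]
  [-1, -6]

Apply the min-plus product entry-by-entry:
  C[0][0] = min over k of (A[0][0] + B[0][0] = -4 + 10 = 6, A[0][1] + B[1][0] = 10 + 0 = 10) = 6 (attained at k = 0)
  C[0][1] = min over k of (A[0][0] + B[0][1] = -4 + 4 = 0, A[0][1] + B[1][1] = 10 + -5 = 5) = 0 (attained at k = 0)
  C[1][0] = min over k of (A[1][0] + B[0][0] = -2 + 10 = 8, A[1][1] + B[1][0] = -1 + 0 = -1) = -1 (attained at k = 1)
  C[1][1] = min over k of (A[1][0] + B[0][1] = -2 + 4 = 2, A[1][1] + B[1][1] = -1 + -5 = -6) = -6 (attained at k = 1)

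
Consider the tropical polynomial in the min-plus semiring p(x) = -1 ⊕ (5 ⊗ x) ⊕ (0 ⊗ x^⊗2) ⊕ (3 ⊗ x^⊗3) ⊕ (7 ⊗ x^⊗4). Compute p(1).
p(1) = -1

A tropical monomial a ⊗ x^⊗i evaluates to a + i · x. Evaluating each term at x = 1:
  Term 0 contributes -1 + 0 · 1 = -1
  Term 1 contributes 5 + 1 · 1 = 6
  Term 2 contributes 0 + 2 · 1 = 2
  Term 3 contributes 3 + 3 · 1 = 6
  Term 4 contributes 7 + 4 · 1 = 11
p(1) = ⊕ of these = min[-1, 6, 2, 6, 11] = -1.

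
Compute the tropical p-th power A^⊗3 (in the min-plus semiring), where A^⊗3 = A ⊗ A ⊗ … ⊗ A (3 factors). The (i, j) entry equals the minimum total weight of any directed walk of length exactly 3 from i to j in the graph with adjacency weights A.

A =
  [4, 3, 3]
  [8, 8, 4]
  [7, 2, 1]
A^⊗3 =
  [11, 6, 5]
  [12, 7, 6]
  [9, 4, 3]

Each entry (A^⊗3)_ij equals the minimum over all length-3 walks i = v_0 → v_1 → … → v_3 = j of Σ_t A[v_t][v_{t+1}]. For example, for (i, j) = (0, 2) we minimise over 9 possible intermediate vertex sequences; the minimum is 5, attained along the walk 0 → 2 → 2 → 2.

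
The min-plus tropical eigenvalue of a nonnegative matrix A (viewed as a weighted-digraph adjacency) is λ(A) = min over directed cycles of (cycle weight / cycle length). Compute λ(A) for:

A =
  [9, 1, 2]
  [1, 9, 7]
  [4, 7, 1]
λ(A) = 1

Enumerate directed cycles and compute their means (weight / length). Sample:
  cycle 0 → 0: weight = 9, length = 1, mean = 9/1 ≈ 9.000
  cycle 1 → 1: weight = 9, length = 1, mean = 9/1 ≈ 9.000
  cycle 2 → 2: weight = 1, length = 1, mean = 1/1 ≈ 1.000
  cycle 0 → 1 → 0: weight = 2, length = 2, mean = 2/2 ≈ 1.000
  cycle 0 → 2 → 0: weight = 6, length = 2, mean = 6/2 ≈ 3.000
  cycle 1 → 0 → 1: weight = 2, length = 2, mean = 2/2 ≈ 1.000
Minimum mean = 1.000, attained e.g. along the cycle 2 → 2 with weight 1 and length 1. So λ(A) = 1/1 = 1.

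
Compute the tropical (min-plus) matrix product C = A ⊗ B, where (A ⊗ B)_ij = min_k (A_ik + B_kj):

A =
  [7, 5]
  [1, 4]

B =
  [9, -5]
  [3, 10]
A ⊗ B =
  [8, 2]
  [7, -4]

Apply the min-plus product entry-by-entry:
  C[0][0] = min over k of (A[0][0] + B[0][0] = 7 + 9 = 16, A[0][1] + B[1][0] = 5 + 3 = 8) = 8 (attained at k = 1)
  C[0][1] = min over k of (A[0][0] + B[0][1] = 7 + -5 = 2, A[0][1] + B[1][1] = 5 + 10 = 15) = 2 (attained at k = 0)
  C[1][0] = min over k of (A[1][0] + B[0][0] = 1 + 9 = 10, A[1][1] + B[1][0] = 4 + 3 = 7) = 7 (attained at k = 1)
  C[1][1] = min over k of (A[1][0] + B[0][1] = 1 + -5 = -4, A[1][1] + B[1][1] = 4 + 10 = 14) = -4 (attained at k = 0)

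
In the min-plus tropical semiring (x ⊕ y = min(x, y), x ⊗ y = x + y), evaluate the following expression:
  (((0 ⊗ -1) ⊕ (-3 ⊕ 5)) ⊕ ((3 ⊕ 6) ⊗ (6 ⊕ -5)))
(((0 ⊗ -1) ⊕ (-3 ⊕ 5)) ⊕ ((3 ⊕ 6) ⊗ (6 ⊕ -5))) = -3

Expand innermost to outermost. Recall ⊕ takes the minimum of its arguments and ⊗ takes their sum. Working out the expression (((0 ⊗ -1) ⊕ (-3 ⊕ 5)) ⊕ ((3 ⊕ 6) ⊗ (6 ⊕ -5))) gives -3.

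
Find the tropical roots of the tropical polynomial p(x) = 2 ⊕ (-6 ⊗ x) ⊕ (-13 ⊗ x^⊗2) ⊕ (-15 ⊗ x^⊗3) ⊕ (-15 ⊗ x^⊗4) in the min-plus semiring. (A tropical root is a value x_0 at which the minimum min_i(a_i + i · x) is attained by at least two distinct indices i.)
Roots: {0, 2, 7, 8}

Each tropical root is a break point of the lower envelope of the lines y = a_i + i · x (there are 5 lines, with slopes 0, 1, ..., 4). Only the lines that attain the minimum somewhere contribute to roots; other lines are dominated. Here the surviving (envelope) indices are i = 4, i = 3, i = 2, i = 1, i = 0.
Intersections between consecutive envelope lines give the roots: for adjacent envelope indices i < j the intersection is x = (a_i − a_j) / (j − i). Reading off the sorted break points: {0, 2, 7, 8}.
Verification: at each break x_0, at least two indices attain the minimum of min_i(a_i + i · x_0).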